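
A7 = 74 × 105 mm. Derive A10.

26 × 37 mm

A8: ⌊105/2⌋ × 74 = 52 × 74 mm
A9: ⌊74/2⌋ × 52 = 37 × 52 mm
A10: ⌊52/2⌋ × 37 = 26 × 37 mm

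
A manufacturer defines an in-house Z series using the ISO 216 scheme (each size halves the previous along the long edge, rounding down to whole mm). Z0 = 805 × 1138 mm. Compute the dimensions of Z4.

Z1: ⌊1138/2⌋ × 805 = 569 × 805 mm
Z2: ⌊805/2⌋ × 569 = 402 × 569 mm
Z3: ⌊569/2⌋ × 402 = 284 × 402 mm
Z4: ⌊402/2⌋ × 284 = 201 × 284 mm

201 × 284 mm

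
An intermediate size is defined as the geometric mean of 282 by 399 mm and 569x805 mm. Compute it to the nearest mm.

Short side: √(282 · 569) = √160458 ≈ 400.6 → 401 mm
Long side: √(399 · 805) = √321195 ≈ 566.7 → 567 mm

401 × 567 mm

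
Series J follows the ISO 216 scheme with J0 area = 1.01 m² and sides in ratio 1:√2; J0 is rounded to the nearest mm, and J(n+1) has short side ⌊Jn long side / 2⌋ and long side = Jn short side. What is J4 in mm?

211 × 298 mm

Let J0's short side be w mm. w · w√2 = 1.01 m² = 1,010,000 mm², so w ≈ 845.1 mm and w√2 ≈ 1195.1 mm → J0 = 845 × 1195 mm.
J1: ⌊1195/2⌋ × 845 = 597 × 845 mm
J2: ⌊845/2⌋ × 597 = 422 × 597 mm
J3: ⌊597/2⌋ × 422 = 298 × 422 mm
J4: ⌊422/2⌋ × 298 = 211 × 298 mm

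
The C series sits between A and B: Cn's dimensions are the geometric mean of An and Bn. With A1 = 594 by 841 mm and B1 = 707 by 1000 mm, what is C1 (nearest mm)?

648 × 917 mm

Short side: √(594 · 707) = √419958 ≈ 648.0 → 648 mm
Long side: √(841 · 1000) = √841000 ≈ 917.1 → 917 mm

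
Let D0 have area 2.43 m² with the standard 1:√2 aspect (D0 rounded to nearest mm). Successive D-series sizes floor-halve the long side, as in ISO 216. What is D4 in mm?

327 × 463 mm

Let D0's short side be w mm. w · w√2 = 2.43 m² = 2,430,000 mm², so w ≈ 1310.8 mm and w√2 ≈ 1853.8 mm → D0 = 1311 × 1854 mm.
D1: ⌊1854/2⌋ × 1311 = 927 × 1311 mm
D2: ⌊1311/2⌋ × 927 = 655 × 927 mm
D3: ⌊927/2⌋ × 655 = 463 × 655 mm
D4: ⌊655/2⌋ × 463 = 327 × 463 mm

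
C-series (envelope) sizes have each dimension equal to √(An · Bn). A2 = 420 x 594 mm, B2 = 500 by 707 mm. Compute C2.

458 × 648 mm

Short side: √(420 · 500) = √210000 ≈ 458.3 → 458 mm
Long side: √(594 · 707) = √419958 ≈ 648.0 → 648 mm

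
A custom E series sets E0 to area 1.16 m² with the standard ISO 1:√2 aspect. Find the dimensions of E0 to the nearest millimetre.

Let the short side be w mm. Then w · w√2 = 1.16 m² = 1,160,000 mm².
w² = 1,160,000/√2, so w ≈ 905.7 mm; long side = w√2 ≈ 1280.8 mm.

906 × 1281 mm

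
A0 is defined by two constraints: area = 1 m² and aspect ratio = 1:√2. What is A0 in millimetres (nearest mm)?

841 × 1189 mm

Let the short side be w mm. Then the long side is w√2 and w · w√2 = 10⁶ mm².
w² = 10⁶/√2, so w = 1000 / 2^(1/4) ≈ 840.9 mm; long side = 1000 · 2^(1/4) ≈ 1189.2 mm.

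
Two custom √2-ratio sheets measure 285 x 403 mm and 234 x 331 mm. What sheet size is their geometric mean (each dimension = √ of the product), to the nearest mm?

258 × 365 mm

Short side: √(285 · 234) = √66690 ≈ 258.2 → 258 mm
Long side: √(403 · 331) = √133393 ≈ 365.2 → 365 mm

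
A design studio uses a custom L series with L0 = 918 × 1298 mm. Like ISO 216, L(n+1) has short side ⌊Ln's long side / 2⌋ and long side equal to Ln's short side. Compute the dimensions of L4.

229 × 324 mm

L1: ⌊1298/2⌋ × 918 = 649 × 918 mm
L2: ⌊918/2⌋ × 649 = 459 × 649 mm
L3: ⌊649/2⌋ × 459 = 324 × 459 mm
L4: ⌊459/2⌋ × 324 = 229 × 324 mm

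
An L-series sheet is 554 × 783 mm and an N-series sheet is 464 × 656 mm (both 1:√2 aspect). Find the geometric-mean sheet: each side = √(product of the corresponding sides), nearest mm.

507 × 717 mm

Short side: √(554 · 464) = √257056 ≈ 507.0 → 507 mm
Long side: √(783 · 656) = √513648 ≈ 716.7 → 717 mm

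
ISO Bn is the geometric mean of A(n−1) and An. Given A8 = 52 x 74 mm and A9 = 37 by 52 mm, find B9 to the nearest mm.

Short side: √(52 · 37) = √1924 ≈ 43.9 → 44 mm
Long side: √(74 · 52) = √3848 ≈ 62.0 → 62 mm

44 × 62 mm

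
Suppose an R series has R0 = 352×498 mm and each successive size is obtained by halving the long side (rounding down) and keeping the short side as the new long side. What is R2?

176 × 249 mm

R1: ⌊498/2⌋ × 352 = 249 × 352 mm
R2: ⌊352/2⌋ × 249 = 176 × 249 mm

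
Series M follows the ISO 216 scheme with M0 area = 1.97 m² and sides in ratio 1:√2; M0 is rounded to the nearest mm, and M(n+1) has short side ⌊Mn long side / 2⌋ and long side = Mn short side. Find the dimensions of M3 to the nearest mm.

417 × 590 mm

Let M0's short side be w mm. w · w√2 = 1.97 m² = 1,970,000 mm², so w ≈ 1180.3 mm and w√2 ≈ 1669.1 mm → M0 = 1180 × 1669 mm.
M1: ⌊1669/2⌋ × 1180 = 834 × 1180 mm
M2: ⌊1180/2⌋ × 834 = 590 × 834 mm
M3: ⌊834/2⌋ × 590 = 417 × 590 mm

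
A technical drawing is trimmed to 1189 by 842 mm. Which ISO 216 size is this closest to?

A0 (841 × 1189 mm)

Aspect ratio 1189/842 ≈ 1.412 — close to the ISO √2 ≈ 1.414.
In the A-series (A0 area = 1 m²): A0 = 841 × 1189 mm.
Off by 1 mm total — nearest standard size.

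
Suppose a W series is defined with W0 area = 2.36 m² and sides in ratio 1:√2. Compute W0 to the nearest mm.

Let the short side be w mm. Then w · w√2 = 2.36 m² = 2,360,000 mm².
w² = 2,360,000/√2, so w ≈ 1291.8 mm; long side = w√2 ≈ 1826.9 mm.

1292 × 1827 mm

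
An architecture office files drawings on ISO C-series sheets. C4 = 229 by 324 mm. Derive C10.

28 × 40 mm

C5: ⌊324/2⌋ × 229 = 162 × 229 mm
C6: ⌊229/2⌋ × 162 = 114 × 162 mm
C7: ⌊162/2⌋ × 114 = 81 × 114 mm
C8: ⌊114/2⌋ × 81 = 57 × 81 mm
C9: ⌊81/2⌋ × 57 = 40 × 57 mm
C10: ⌊57/2⌋ × 40 = 28 × 40 mm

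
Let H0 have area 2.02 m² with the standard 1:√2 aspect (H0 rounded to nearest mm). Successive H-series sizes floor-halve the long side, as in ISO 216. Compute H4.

298 × 422 mm

Let H0's short side be w mm. w · w√2 = 2.02 m² = 2,020,000 mm², so w ≈ 1195.1 mm and w√2 ≈ 1690.2 mm → H0 = 1195 × 1690 mm.
H1: ⌊1690/2⌋ × 1195 = 845 × 1195 mm
H2: ⌊1195/2⌋ × 845 = 597 × 845 mm
H3: ⌊845/2⌋ × 597 = 422 × 597 mm
H4: ⌊597/2⌋ × 422 = 298 × 422 mm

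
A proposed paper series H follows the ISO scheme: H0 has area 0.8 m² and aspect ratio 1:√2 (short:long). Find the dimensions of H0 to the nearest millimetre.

Let the short side be w mm. Then w · w√2 = 0.8 m² = 800,000 mm².
w² = 800,000/√2, so w ≈ 752.1 mm; long side = w√2 ≈ 1063.7 mm.

752 × 1064 mm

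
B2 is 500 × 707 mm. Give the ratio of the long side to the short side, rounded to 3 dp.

1.414

707 / 500 = 1.414
Matches √2 ≈ 1.414 — the ISO 216 defining ratio.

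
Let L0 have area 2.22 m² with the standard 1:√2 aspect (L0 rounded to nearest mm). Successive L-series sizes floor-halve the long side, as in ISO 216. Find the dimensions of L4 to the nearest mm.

313 × 443 mm

Let L0's short side be w mm. w · w√2 = 2.22 m² = 2,220,000 mm², so w ≈ 1252.9 mm and w√2 ≈ 1771.9 mm → L0 = 1253 × 1772 mm.
L1: ⌊1772/2⌋ × 1253 = 886 × 1253 mm
L2: ⌊1253/2⌋ × 886 = 626 × 886 mm
L3: ⌊886/2⌋ × 626 = 443 × 626 mm
L4: ⌊626/2⌋ × 443 = 313 × 443 mm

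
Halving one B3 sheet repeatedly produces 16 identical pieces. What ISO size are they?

B7

16 = 2^4, so 4 halving steps.
B3 → B4 → … → B7 after 4 steps.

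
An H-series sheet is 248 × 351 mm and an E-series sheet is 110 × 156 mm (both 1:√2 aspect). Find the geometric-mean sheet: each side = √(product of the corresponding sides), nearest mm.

165 × 234 mm

Short side: √(248 · 110) = √27280 ≈ 165.2 → 165 mm
Long side: √(351 · 156) = √54756 ≈ 234.0 → 234 mm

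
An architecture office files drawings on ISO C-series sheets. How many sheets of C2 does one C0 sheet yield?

4

C0 = 917 × 1297 mm; C2 = 458 × 648 mm.
Each halving step doubles the count; 2 steps from C0 to C2.
2^2 = 4.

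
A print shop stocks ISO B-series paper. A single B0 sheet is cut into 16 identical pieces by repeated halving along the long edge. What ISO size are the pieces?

16 = 2^4, so 4 halving steps.
B0 → B1 → … → B4 after 4 steps.

B4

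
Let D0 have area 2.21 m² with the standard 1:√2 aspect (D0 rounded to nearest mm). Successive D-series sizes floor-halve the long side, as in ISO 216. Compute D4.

Let D0's short side be w mm. w · w√2 = 2.21 m² = 2,210,000 mm², so w ≈ 1250.1 mm and w√2 ≈ 1767.9 mm → D0 = 1250 × 1768 mm.
D1: ⌊1768/2⌋ × 1250 = 884 × 1250 mm
D2: ⌊1250/2⌋ × 884 = 625 × 884 mm
D3: ⌊884/2⌋ × 625 = 442 × 625 mm
D4: ⌊625/2⌋ × 442 = 312 × 442 mm

312 × 442 mm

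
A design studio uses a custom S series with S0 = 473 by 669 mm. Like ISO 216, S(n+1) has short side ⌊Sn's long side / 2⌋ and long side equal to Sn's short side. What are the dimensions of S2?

236 × 334 mm

S1: ⌊669/2⌋ × 473 = 334 × 473 mm
S2: ⌊473/2⌋ × 334 = 236 × 334 mm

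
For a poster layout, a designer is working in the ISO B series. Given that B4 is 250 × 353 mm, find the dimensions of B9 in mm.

B5: ⌊353/2⌋ × 250 = 176 × 250 mm
B6: ⌊250/2⌋ × 176 = 125 × 176 mm
B7: ⌊176/2⌋ × 125 = 88 × 125 mm
B8: ⌊125/2⌋ × 88 = 62 × 88 mm
B9: ⌊88/2⌋ × 62 = 44 × 62 mm

44 × 62 mm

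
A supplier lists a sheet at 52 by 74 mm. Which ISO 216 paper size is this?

Aspect ratio 74/52 ≈ 1.423 — close to the ISO √2 ≈ 1.414.
In the A-series (A0 area = 1 m²): A8 = 52 × 74 mm.

A8 (52 × 74 mm)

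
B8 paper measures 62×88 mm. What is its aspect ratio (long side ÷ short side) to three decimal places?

1.419

88 / 62 = 1.419
ISO 216 targets √2 ≈ 1.414; the +0.005 deviation is from mm rounding.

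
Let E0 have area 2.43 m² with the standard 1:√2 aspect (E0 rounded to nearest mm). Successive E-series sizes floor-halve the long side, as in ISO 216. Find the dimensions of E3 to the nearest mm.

463 × 655 mm

Let E0's short side be w mm. w · w√2 = 2.43 m² = 2,430,000 mm², so w ≈ 1310.8 mm and w√2 ≈ 1853.8 mm → E0 = 1311 × 1854 mm.
E1: ⌊1854/2⌋ × 1311 = 927 × 1311 mm
E2: ⌊1311/2⌋ × 927 = 655 × 927 mm
E3: ⌊927/2⌋ × 655 = 463 × 655 mm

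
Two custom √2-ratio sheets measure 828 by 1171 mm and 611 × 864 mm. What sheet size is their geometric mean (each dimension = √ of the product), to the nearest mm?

711 × 1006 mm

Short side: √(828 · 611) = √505908 ≈ 711.3 → 711 mm
Long side: √(1171 · 864) = √1011744 ≈ 1005.9 → 1006 mm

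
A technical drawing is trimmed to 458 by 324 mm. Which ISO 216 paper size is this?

C3 (324 × 458 mm)

Aspect ratio 458/324 ≈ 1.414 — close to the ISO √2 ≈ 1.414.
In the C-series (envelope sizes, between A and B): C3 = 324 × 458 mm.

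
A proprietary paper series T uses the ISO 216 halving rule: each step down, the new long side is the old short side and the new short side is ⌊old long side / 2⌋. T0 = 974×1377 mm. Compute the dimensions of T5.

172 × 243 mm

T1: ⌊1377/2⌋ × 974 = 688 × 974 mm
T2: ⌊974/2⌋ × 688 = 487 × 688 mm
T3: ⌊688/2⌋ × 487 = 344 × 487 mm
T4: ⌊487/2⌋ × 344 = 243 × 344 mm
T5: ⌊344/2⌋ × 243 = 172 × 243 mm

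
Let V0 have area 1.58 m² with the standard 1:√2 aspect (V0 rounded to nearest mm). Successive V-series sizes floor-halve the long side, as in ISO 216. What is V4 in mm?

Let V0's short side be w mm. w · w√2 = 1.58 m² = 1,580,000 mm², so w ≈ 1057.0 mm and w√2 ≈ 1494.8 mm → V0 = 1057 × 1495 mm.
V1: ⌊1495/2⌋ × 1057 = 747 × 1057 mm
V2: ⌊1057/2⌋ × 747 = 528 × 747 mm
V3: ⌊747/2⌋ × 528 = 373 × 528 mm
V4: ⌊528/2⌋ × 373 = 264 × 373 mm

264 × 373 mm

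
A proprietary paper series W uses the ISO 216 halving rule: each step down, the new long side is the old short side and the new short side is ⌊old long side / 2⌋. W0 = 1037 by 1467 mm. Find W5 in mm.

W1 = 733 × 1037 mm (from W0 by 1 halving).
W2: ⌊1037/2⌋ × 733 = 518 × 733 mm
W3: ⌊733/2⌋ × 518 = 366 × 518 mm
W4: ⌊518/2⌋ × 366 = 259 × 366 mm
W5: ⌊366/2⌋ × 259 = 183 × 259 mm

183 × 259 mm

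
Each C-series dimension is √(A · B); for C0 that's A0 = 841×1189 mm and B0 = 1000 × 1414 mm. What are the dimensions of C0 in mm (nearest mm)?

917 × 1297 mm

Short: √(841 · 1000) = √841000 ≈ 917.1 mm.
Long: √(1189 · 1414) = √1681246 ≈ 1296.6 mm.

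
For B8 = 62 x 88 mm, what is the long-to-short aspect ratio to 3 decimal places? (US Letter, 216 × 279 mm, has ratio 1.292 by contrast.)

1.419

88 / 62 = 1.419
ISO 216 targets √2 ≈ 1.414; the +0.005 deviation is from mm rounding.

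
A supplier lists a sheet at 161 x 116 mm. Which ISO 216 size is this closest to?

Aspect ratio 161/116 ≈ 1.388 (ISO target is √2 ≈ 1.414).
In the C-series (envelope sizes, between A and B): C6 = 114 × 162 mm.
Off by 3 mm total — nearest standard size.

C6 (114 × 162 mm)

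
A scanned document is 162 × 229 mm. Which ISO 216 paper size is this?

Aspect ratio 229/162 ≈ 1.414 — close to the ISO √2 ≈ 1.414.
In the C-series (envelope sizes, between A and B): C5 = 162 × 229 mm.

C5 (162 × 229 mm)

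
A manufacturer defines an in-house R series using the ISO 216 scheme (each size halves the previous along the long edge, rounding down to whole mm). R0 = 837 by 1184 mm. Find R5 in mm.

148 × 209 mm

R1: ⌊1184/2⌋ × 837 = 592 × 837 mm
R2: ⌊837/2⌋ × 592 = 418 × 592 mm
R3: ⌊592/2⌋ × 418 = 296 × 418 mm
R4: ⌊418/2⌋ × 296 = 209 × 296 mm
R5: ⌊296/2⌋ × 209 = 148 × 209 mm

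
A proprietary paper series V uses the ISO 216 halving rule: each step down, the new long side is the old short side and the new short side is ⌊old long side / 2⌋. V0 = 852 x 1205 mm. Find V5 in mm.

150 × 213 mm

V1: ⌊1205/2⌋ × 852 = 602 × 852 mm
V2: ⌊852/2⌋ × 602 = 426 × 602 mm
V3: ⌊602/2⌋ × 426 = 301 × 426 mm
V4: ⌊426/2⌋ × 301 = 213 × 301 mm
V5: ⌊301/2⌋ × 213 = 150 × 213 mm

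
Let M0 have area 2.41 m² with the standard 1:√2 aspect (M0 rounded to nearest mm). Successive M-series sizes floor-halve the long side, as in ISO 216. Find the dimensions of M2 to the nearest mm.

Let M0's short side be w mm. w · w√2 = 2.41 m² = 2,410,000 mm², so w ≈ 1305.4 mm and w√2 ≈ 1846.1 mm → M0 = 1305 × 1846 mm.
M1: ⌊1846/2⌋ × 1305 = 923 × 1305 mm
M2: ⌊1305/2⌋ × 923 = 652 × 923 mm

652 × 923 mm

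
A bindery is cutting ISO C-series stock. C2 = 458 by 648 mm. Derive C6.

C3: ⌊648/2⌋ × 458 = 324 × 458 mm
C4: ⌊458/2⌋ × 324 = 229 × 324 mm
C5: ⌊324/2⌋ × 229 = 162 × 229 mm
C6: ⌊229/2⌋ × 162 = 114 × 162 mm

114 × 162 mm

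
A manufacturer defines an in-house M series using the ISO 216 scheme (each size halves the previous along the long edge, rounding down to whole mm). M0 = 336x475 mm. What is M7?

29 × 42 mm

M1 = 237 × 336 mm (from M0 by 1 halving).
M2: ⌊336/2⌋ × 237 = 168 × 237 mm
M3: ⌊237/2⌋ × 168 = 118 × 168 mm
M4: ⌊168/2⌋ × 118 = 84 × 118 mm
M5: ⌊118/2⌋ × 84 = 59 × 84 mm
M6: ⌊84/2⌋ × 59 = 42 × 59 mm
M7: ⌊59/2⌋ × 42 = 29 × 42 mm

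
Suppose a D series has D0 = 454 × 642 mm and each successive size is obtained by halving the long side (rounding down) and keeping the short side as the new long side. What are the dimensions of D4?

D1: ⌊642/2⌋ × 454 = 321 × 454 mm
D2: ⌊454/2⌋ × 321 = 227 × 321 mm
D3: ⌊321/2⌋ × 227 = 160 × 227 mm
D4: ⌊227/2⌋ × 160 = 113 × 160 mm

113 × 160 mm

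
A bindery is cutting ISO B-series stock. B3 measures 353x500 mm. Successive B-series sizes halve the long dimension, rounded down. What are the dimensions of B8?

B4: ⌊500/2⌋ × 353 = 250 × 353 mm
B5: ⌊353/2⌋ × 250 = 176 × 250 mm
B6: ⌊250/2⌋ × 176 = 125 × 176 mm
B7: ⌊176/2⌋ × 125 = 88 × 125 mm
B8: ⌊125/2⌋ × 88 = 62 × 88 mm

62 × 88 mm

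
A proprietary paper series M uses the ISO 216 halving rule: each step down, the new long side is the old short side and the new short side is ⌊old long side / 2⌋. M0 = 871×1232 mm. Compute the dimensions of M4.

M1: ⌊1232/2⌋ × 871 = 616 × 871 mm
M2: ⌊871/2⌋ × 616 = 435 × 616 mm
M3: ⌊616/2⌋ × 435 = 308 × 435 mm
M4: ⌊435/2⌋ × 308 = 217 × 308 mm

217 × 308 mm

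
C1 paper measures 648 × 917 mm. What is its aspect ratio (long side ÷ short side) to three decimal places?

917 / 648 = 1.415
Matches √2 ≈ 1.414 — the ISO 216 defining ratio.

1.415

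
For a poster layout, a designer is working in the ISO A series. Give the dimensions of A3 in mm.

297 × 420 mm

A0 = 841 × 1189 mm (A0 has area 1 m², aspect 1:√2).
A1: ⌊1189/2⌋ × 841 = 594 × 841 mm
A2: ⌊841/2⌋ × 594 = 420 × 594 mm
A3: ⌊594/2⌋ × 420 = 297 × 420 mm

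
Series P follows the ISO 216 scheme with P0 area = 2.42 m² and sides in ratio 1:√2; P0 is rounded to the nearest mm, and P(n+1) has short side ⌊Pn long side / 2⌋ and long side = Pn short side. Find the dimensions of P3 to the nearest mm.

Let P0's short side be w mm. w · w√2 = 2.42 m² = 2,420,000 mm², so w ≈ 1308.1 mm and w√2 ≈ 1850.0 mm → P0 = 1308 × 1850 mm.
P1: ⌊1850/2⌋ × 1308 = 925 × 1308 mm
P2: ⌊1308/2⌋ × 925 = 654 × 925 mm
P3: ⌊925/2⌋ × 654 = 462 × 654 mm

462 × 654 mm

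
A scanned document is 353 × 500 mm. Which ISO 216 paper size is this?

B3 (353 × 500 mm)

Aspect ratio 500/353 ≈ 1.416 — close to the ISO √2 ≈ 1.414.
In the B-series (B0 = 1000 × 1414 mm): B3 = 353 × 500 mm.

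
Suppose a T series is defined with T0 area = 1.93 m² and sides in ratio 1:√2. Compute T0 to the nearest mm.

Let the short side be w mm. Then w · w√2 = 1.93 m² = 1,930,000 mm².
w² = 1,930,000/√2, so w ≈ 1168.2 mm; long side = w√2 ≈ 1652.1 mm.

1168 × 1652 mm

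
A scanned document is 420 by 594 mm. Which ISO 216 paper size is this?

Aspect ratio 594/420 ≈ 1.414 — close to the ISO √2 ≈ 1.414.
In the A-series (A0 area = 1 m²): A2 = 420 × 594 mm.

A2 (420 × 594 mm)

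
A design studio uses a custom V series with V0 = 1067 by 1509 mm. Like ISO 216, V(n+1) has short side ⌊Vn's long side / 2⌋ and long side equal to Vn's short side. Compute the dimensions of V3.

377 × 533 mm

V1: ⌊1509/2⌋ × 1067 = 754 × 1067 mm
V2: ⌊1067/2⌋ × 754 = 533 × 754 mm
V3: ⌊754/2⌋ × 533 = 377 × 533 mm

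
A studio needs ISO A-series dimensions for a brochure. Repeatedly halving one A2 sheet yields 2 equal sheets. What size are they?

2 = 2^1, so 1 halving step.
A2 → A3 → … → A3 after 1 step.

A3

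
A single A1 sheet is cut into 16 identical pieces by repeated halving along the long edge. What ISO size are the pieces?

A5

16 = 2^4, so 4 halving steps.
A1 → A2 → … → A5 after 4 steps.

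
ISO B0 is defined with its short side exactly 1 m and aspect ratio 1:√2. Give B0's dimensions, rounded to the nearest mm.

1000 × 1414 mm

Short side = 1000 mm; long side = 1000√2 ≈ 1414.2 mm.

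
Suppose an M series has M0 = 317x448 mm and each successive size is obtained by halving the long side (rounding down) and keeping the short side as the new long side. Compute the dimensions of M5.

56 × 79 mm

M1: ⌊448/2⌋ × 317 = 224 × 317 mm
M2: ⌊317/2⌋ × 224 = 158 × 224 mm
M3: ⌊224/2⌋ × 158 = 112 × 158 mm
M4: ⌊158/2⌋ × 112 = 79 × 112 mm
M5: ⌊112/2⌋ × 79 = 56 × 79 mm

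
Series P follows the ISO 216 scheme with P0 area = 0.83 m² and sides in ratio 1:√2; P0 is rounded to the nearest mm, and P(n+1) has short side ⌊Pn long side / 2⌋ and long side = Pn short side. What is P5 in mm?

Let P0's short side be w mm. w · w√2 = 0.83 m² = 830,000 mm², so w ≈ 766.1 mm and w√2 ≈ 1083.4 mm → P0 = 766 × 1083 mm.
P1: ⌊1083/2⌋ × 766 = 541 × 766 mm
P2: ⌊766/2⌋ × 541 = 383 × 541 mm
P3: ⌊541/2⌋ × 383 = 270 × 383 mm
P4: ⌊383/2⌋ × 270 = 191 × 270 mm
P5: ⌊270/2⌋ × 191 = 135 × 191 mm

135 × 191 mm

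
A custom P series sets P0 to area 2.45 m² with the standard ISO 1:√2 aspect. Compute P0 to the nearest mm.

1316 × 1861 mm

Let the short side be w mm. Then w · w√2 = 2.45 m² = 2,450,000 mm².
w² = 2,450,000/√2, so w ≈ 1316.2 mm; long side = w√2 ≈ 1861.4 mm.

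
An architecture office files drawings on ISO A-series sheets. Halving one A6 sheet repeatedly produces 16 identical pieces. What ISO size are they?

A10

16 = 2^4, so 4 halving steps.
A6 → A7 → … → A10 after 4 steps.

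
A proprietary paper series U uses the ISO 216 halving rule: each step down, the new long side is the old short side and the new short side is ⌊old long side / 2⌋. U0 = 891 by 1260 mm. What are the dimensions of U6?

111 × 157 mm

U1: ⌊1260/2⌋ × 891 = 630 × 891 mm
U2: ⌊891/2⌋ × 630 = 445 × 630 mm
U3: ⌊630/2⌋ × 445 = 315 × 445 mm
U4: ⌊445/2⌋ × 315 = 222 × 315 mm
U5: ⌊315/2⌋ × 222 = 157 × 222 mm
U6: ⌊222/2⌋ × 157 = 111 × 157 mm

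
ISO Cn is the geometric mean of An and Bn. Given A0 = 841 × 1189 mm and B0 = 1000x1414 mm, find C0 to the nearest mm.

917 × 1297 mm

Short side: √(841 · 1000) = √841000 ≈ 917.1 → 917 mm
Long side: √(1189 · 1414) = √1681246 ≈ 1296.6 → 1297 mm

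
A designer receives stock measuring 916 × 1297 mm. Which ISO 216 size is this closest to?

Aspect ratio 1297/916 ≈ 1.416 — close to the ISO √2 ≈ 1.414.
In the C-series (envelope sizes, between A and B): C0 = 917 × 1297 mm.
Off by 1 mm total — nearest standard size.

C0 (917 × 1297 mm)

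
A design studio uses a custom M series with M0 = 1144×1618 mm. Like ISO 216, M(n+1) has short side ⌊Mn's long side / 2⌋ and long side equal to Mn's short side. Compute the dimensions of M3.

M1: ⌊1618/2⌋ × 1144 = 809 × 1144 mm
M2: ⌊1144/2⌋ × 809 = 572 × 809 mm
M3: ⌊809/2⌋ × 572 = 404 × 572 mm

404 × 572 mm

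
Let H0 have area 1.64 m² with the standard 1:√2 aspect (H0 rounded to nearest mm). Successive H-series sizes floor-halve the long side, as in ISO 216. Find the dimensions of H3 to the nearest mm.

Let H0's short side be w mm. w · w√2 = 1.64 m² = 1,640,000 mm², so w ≈ 1076.9 mm and w√2 ≈ 1522.9 mm → H0 = 1077 × 1523 mm.
H1: ⌊1523/2⌋ × 1077 = 761 × 1077 mm
H2: ⌊1077/2⌋ × 761 = 538 × 761 mm
H3: ⌊761/2⌋ × 538 = 380 × 538 mm

380 × 538 mm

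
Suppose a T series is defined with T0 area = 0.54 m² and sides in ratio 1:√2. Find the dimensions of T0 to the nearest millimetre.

Let the short side be w mm. Then w · w√2 = 0.54 m² = 540,000 mm².
w² = 540,000/√2, so w ≈ 617.9 mm; long side = w√2 ≈ 873.9 mm.

618 × 874 mm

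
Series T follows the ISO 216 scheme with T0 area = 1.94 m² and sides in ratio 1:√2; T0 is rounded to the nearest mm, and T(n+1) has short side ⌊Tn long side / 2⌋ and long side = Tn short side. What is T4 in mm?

Let T0's short side be w mm. w · w√2 = 1.94 m² = 1,940,000 mm², so w ≈ 1171.2 mm and w√2 ≈ 1656.4 mm → T0 = 1171 × 1656 mm.
T1: ⌊1656/2⌋ × 1171 = 828 × 1171 mm
T2: ⌊1171/2⌋ × 828 = 585 × 828 mm
T3: ⌊828/2⌋ × 585 = 414 × 585 mm
T4: ⌊585/2⌋ × 414 = 292 × 414 mm

292 × 414 mm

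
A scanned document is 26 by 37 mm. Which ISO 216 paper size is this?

A10 (26 × 37 mm)

Aspect ratio 37/26 ≈ 1.423 — close to the ISO √2 ≈ 1.414.
In the A-series (A0 area = 1 m²): A10 = 26 × 37 mm.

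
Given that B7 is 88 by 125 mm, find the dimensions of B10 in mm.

31 × 44 mm

B8: ⌊125/2⌋ × 88 = 62 × 88 mm
B9: ⌊88/2⌋ × 62 = 44 × 62 mm
B10: ⌊62/2⌋ × 44 = 31 × 44 mm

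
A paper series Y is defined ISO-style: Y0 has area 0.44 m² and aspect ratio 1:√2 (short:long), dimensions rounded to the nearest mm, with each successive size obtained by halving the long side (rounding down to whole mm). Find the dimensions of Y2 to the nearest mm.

Let Y0's short side be w mm. w · w√2 = 0.44 m² = 440,000 mm², so w ≈ 557.8 mm and w√2 ≈ 788.8 mm → Y0 = 558 × 789 mm.
Y1: ⌊789/2⌋ × 558 = 394 × 558 mm
Y2: ⌊558/2⌋ × 394 = 279 × 394 mm

279 × 394 mm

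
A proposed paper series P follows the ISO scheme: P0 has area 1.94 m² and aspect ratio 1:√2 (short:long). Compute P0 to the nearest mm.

1171 × 1656 mm

Let the short side be w mm. Then w · w√2 = 1.94 m² = 1,940,000 mm².
w² = 1,940,000/√2, so w ≈ 1171.2 mm; long side = w√2 ≈ 1656.4 mm.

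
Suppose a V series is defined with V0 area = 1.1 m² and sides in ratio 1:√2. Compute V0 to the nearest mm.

882 × 1247 mm

Let the short side be w mm. Then w · w√2 = 1.1 m² = 1,100,000 mm².
w² = 1,100,000/√2, so w ≈ 881.9 mm; long side = w√2 ≈ 1247.3 mm.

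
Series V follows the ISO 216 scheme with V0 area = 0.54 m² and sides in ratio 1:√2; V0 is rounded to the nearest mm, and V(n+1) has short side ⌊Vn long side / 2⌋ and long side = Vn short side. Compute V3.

218 × 309 mm

Let V0's short side be w mm. w · w√2 = 0.54 m² = 540,000 mm², so w ≈ 617.9 mm and w√2 ≈ 873.9 mm → V0 = 618 × 874 mm.
V1: ⌊874/2⌋ × 618 = 437 × 618 mm
V2: ⌊618/2⌋ × 437 = 309 × 437 mm
V3: ⌊437/2⌋ × 309 = 218 × 309 mm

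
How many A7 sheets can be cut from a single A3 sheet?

A3 = 297 × 420 mm; A7 = 74 × 105 mm.
Each halving step doubles the count; 4 steps from A3 to A7.
2^4 = 16.

16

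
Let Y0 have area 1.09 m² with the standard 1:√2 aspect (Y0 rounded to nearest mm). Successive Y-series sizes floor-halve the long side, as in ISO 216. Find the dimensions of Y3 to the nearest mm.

Let Y0's short side be w mm. w · w√2 = 1.09 m² = 1,090,000 mm², so w ≈ 877.9 mm and w√2 ≈ 1241.6 mm → Y0 = 878 × 1242 mm.
Y1: ⌊1242/2⌋ × 878 = 621 × 878 mm
Y2: ⌊878/2⌋ × 621 = 439 × 621 mm
Y3: ⌊621/2⌋ × 439 = 310 × 439 mm

310 × 439 mm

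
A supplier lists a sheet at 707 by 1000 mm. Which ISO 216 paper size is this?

B1 (707 × 1000 mm)

Aspect ratio 1000/707 ≈ 1.414 — close to the ISO √2 ≈ 1.414.
In the B-series (B0 = 1000 × 1414 mm): B1 = 707 × 1000 mm.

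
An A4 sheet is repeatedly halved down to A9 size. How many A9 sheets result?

32

A4 = 210 × 297 mm; A9 = 37 × 52 mm.
Each halving step doubles the count; 5 steps from A4 to A9.
2^5 = 32.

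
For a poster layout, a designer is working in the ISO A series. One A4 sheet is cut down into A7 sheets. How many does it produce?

8

Each ISO step halves the sheet: 1 × A4 → 2 × A5 → 4 × A6 → 8 × A7
From A4 to A7 is 3 halving steps: 2^3 = 8.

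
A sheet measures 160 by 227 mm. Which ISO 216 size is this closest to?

C5 (162 × 229 mm)

Aspect ratio 227/160 ≈ 1.419 — close to the ISO √2 ≈ 1.414.
In the C-series (envelope sizes, between A and B): C5 = 162 × 229 mm.
Off by 4 mm total — nearest standard size.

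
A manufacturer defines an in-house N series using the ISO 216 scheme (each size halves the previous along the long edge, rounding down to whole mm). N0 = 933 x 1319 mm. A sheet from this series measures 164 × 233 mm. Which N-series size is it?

N5

N0: 933 × 1319 mm
N1: 659 × 933 mm
N2: 466 × 659 mm
N3: 329 × 466 mm
N4: 233 × 329 mm
N5: 164 × 233 mm
N6: 116 × 164 mm
→ matches N5.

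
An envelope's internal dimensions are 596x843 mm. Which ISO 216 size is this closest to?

Aspect ratio 843/596 ≈ 1.414 — close to the ISO √2 ≈ 1.414.
In the A-series (A0 area = 1 m²): A1 = 594 × 841 mm.
Off by 4 mm total — nearest standard size.

A1 (594 × 841 mm)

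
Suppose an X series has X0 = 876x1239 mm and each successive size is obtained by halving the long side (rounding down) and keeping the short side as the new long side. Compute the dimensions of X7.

77 × 109 mm

X1 = 619 × 876 mm (from X0 by 1 halving).
X2: ⌊876/2⌋ × 619 = 438 × 619 mm
X3: ⌊619/2⌋ × 438 = 309 × 438 mm
X4: ⌊438/2⌋ × 309 = 219 × 309 mm
X5: ⌊309/2⌋ × 219 = 154 × 219 mm
X6: ⌊219/2⌋ × 154 = 109 × 154 mm
X7: ⌊154/2⌋ × 109 = 77 × 109 mm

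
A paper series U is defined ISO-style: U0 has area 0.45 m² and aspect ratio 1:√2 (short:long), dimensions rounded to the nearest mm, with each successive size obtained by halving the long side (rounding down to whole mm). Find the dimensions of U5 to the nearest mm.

99 × 141 mm

Let U0's short side be w mm. w · w√2 = 0.45 m² = 450,000 mm², so w ≈ 564.1 mm and w√2 ≈ 797.7 mm → U0 = 564 × 798 mm.
U1: ⌊798/2⌋ × 564 = 399 × 564 mm
U2: ⌊564/2⌋ × 399 = 282 × 399 mm
U3: ⌊399/2⌋ × 282 = 199 × 282 mm
U4: ⌊282/2⌋ × 199 = 141 × 199 mm
U5: ⌊199/2⌋ × 141 = 99 × 141 mm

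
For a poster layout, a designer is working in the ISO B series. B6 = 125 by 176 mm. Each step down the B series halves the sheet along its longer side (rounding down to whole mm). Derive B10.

31 × 44 mm

B7: ⌊176/2⌋ × 125 = 88 × 125 mm
B8: ⌊125/2⌋ × 88 = 62 × 88 mm
B9: ⌊88/2⌋ × 62 = 44 × 62 mm
B10: ⌊62/2⌋ × 44 = 31 × 44 mm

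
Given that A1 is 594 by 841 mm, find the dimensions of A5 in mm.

A2: ⌊841/2⌋ × 594 = 420 × 594 mm
A3: ⌊594/2⌋ × 420 = 297 × 420 mm
A4: ⌊420/2⌋ × 297 = 210 × 297 mm
A5: ⌊297/2⌋ × 210 = 148 × 210 mm

148 × 210 mm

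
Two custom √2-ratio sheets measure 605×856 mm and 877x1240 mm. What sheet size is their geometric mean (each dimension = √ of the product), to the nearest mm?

Short side: √(605 · 877) = √530585 ≈ 728.4 → 728 mm
Long side: √(856 · 1240) = √1061440 ≈ 1030.3 → 1030 mm

728 × 1030 mm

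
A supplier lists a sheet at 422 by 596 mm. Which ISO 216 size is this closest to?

A2 (420 × 594 mm)

Aspect ratio 596/422 ≈ 1.412 — close to the ISO √2 ≈ 1.414.
In the A-series (A0 area = 1 m²): A2 = 420 × 594 mm.
Off by 4 mm total — nearest standard size.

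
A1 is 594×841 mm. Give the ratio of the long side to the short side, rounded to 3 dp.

1.416

841 / 594 = 1.416
ISO 216 targets √2 ≈ 1.414; the +0.002 deviation is from mm rounding.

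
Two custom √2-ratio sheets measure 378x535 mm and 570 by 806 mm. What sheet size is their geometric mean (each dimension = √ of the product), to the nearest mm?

Short side: √(378 · 570) = √215460 ≈ 464.2 → 464 mm
Long side: √(535 · 806) = √431210 ≈ 656.7 → 657 mm

464 × 657 mm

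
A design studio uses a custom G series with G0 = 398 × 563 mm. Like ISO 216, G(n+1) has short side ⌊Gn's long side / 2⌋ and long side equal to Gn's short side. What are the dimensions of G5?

G1 = 281 × 398 mm (from G0 by 1 halving).
G2: ⌊398/2⌋ × 281 = 199 × 281 mm
G3: ⌊281/2⌋ × 199 = 140 × 199 mm
G4: ⌊199/2⌋ × 140 = 99 × 140 mm
G5: ⌊140/2⌋ × 99 = 70 × 99 mm

70 × 99 mm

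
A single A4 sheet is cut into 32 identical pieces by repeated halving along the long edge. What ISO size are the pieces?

32 = 2^5, so 5 halving steps.
A4 → A5 → … → A9 after 5 steps.

A9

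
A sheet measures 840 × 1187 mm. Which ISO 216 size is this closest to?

A0 (841 × 1189 mm)

Aspect ratio 1187/840 ≈ 1.413 — close to the ISO √2 ≈ 1.414.
In the A-series (A0 area = 1 m²): A0 = 841 × 1189 mm.
Off by 3 mm total — nearest standard size.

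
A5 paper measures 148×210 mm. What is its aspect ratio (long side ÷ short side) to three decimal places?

1.419

210 / 148 = 1.419
ISO 216 targets √2 ≈ 1.414; the +0.005 deviation is from mm rounding.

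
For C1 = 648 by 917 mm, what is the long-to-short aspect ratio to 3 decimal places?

917 / 648 = 1.415
Matches √2 ≈ 1.414 — the ISO 216 defining ratio.

1.415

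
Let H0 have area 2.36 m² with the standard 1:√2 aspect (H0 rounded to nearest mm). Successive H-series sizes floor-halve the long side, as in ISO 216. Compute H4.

323 × 456 mm

Let H0's short side be w mm. w · w√2 = 2.36 m² = 2,360,000 mm², so w ≈ 1291.8 mm and w√2 ≈ 1826.9 mm → H0 = 1292 × 1827 mm.
H1: ⌊1827/2⌋ × 1292 = 913 × 1292 mm
H2: ⌊1292/2⌋ × 913 = 646 × 913 mm
H3: ⌊913/2⌋ × 646 = 456 × 646 mm
H4: ⌊646/2⌋ × 456 = 323 × 456 mm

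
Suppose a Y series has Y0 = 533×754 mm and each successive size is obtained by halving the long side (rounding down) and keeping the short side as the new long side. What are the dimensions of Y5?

94 × 133 mm

Y1: ⌊754/2⌋ × 533 = 377 × 533 mm
Y2: ⌊533/2⌋ × 377 = 266 × 377 mm
Y3: ⌊377/2⌋ × 266 = 188 × 266 mm
Y4: ⌊266/2⌋ × 188 = 133 × 188 mm
Y5: ⌊188/2⌋ × 133 = 94 × 133 mm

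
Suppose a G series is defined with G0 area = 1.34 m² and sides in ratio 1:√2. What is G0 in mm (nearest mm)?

Let the short side be w mm. Then w · w√2 = 1.34 m² = 1,340,000 mm².
w² = 1,340,000/√2, so w ≈ 973.4 mm; long side = w√2 ≈ 1376.6 mm.

973 × 1377 mm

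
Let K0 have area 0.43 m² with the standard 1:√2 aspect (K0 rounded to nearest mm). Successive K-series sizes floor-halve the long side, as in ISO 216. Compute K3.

Let K0's short side be w mm. w · w√2 = 0.43 m² = 430,000 mm², so w ≈ 551.4 mm and w√2 ≈ 779.8 mm → K0 = 551 × 780 mm.
K1: ⌊780/2⌋ × 551 = 390 × 551 mm
K2: ⌊551/2⌋ × 390 = 275 × 390 mm
K3: ⌊390/2⌋ × 275 = 195 × 275 mm

195 × 275 mm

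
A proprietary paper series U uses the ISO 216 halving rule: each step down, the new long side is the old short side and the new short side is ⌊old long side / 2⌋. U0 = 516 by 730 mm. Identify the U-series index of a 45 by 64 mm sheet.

U0: 516 × 730 mm
U1: 365 × 516 mm
U2: 258 × 365 mm
U3: 182 × 258 mm
U4: 129 × 182 mm
U5: 91 × 129 mm
U6: 64 × 91 mm
U7: 45 × 64 mm
U8: 32 × 45 mm
→ matches U7.

U7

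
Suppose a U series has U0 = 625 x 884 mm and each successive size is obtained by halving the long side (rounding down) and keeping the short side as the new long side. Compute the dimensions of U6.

U1 = 442 × 625 mm (from U0 by 1 halving).
U2: ⌊625/2⌋ × 442 = 312 × 442 mm
U3: ⌊442/2⌋ × 312 = 221 × 312 mm
U4: ⌊312/2⌋ × 221 = 156 × 221 mm
U5: ⌊221/2⌋ × 156 = 110 × 156 mm
U6: ⌊156/2⌋ × 110 = 78 × 110 mm

78 × 110 mm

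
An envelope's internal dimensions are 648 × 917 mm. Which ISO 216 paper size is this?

Aspect ratio 917/648 ≈ 1.415 — close to the ISO √2 ≈ 1.414.
In the C-series (envelope sizes, between A and B): C1 = 648 × 917 mm.

C1 (648 × 917 mm)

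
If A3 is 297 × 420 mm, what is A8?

A4: ⌊420/2⌋ × 297 = 210 × 297 mm
A5: ⌊297/2⌋ × 210 = 148 × 210 mm
A6: ⌊210/2⌋ × 148 = 105 × 148 mm
A7: ⌊148/2⌋ × 105 = 74 × 105 mm
A8: ⌊105/2⌋ × 74 = 52 × 74 mm

52 × 74 mm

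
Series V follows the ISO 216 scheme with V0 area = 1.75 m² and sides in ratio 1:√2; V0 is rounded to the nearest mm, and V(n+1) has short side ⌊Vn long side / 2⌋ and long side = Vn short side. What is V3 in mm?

393 × 556 mm

Let V0's short side be w mm. w · w√2 = 1.75 m² = 1,750,000 mm², so w ≈ 1112.4 mm and w√2 ≈ 1573.2 mm → V0 = 1112 × 1573 mm.
V1: ⌊1573/2⌋ × 1112 = 786 × 1112 mm
V2: ⌊1112/2⌋ × 786 = 556 × 786 mm
V3: ⌊786/2⌋ × 556 = 393 × 556 mm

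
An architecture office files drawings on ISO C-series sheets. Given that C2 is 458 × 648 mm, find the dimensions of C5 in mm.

162 × 229 mm

C3: ⌊648/2⌋ × 458 = 324 × 458 mm
C4: ⌊458/2⌋ × 324 = 229 × 324 mm
C5: ⌊324/2⌋ × 229 = 162 × 229 mm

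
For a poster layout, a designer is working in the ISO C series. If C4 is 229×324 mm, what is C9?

C5: ⌊324/2⌋ × 229 = 162 × 229 mm
C6: ⌊229/2⌋ × 162 = 114 × 162 mm
C7: ⌊162/2⌋ × 114 = 81 × 114 mm
C8: ⌊114/2⌋ × 81 = 57 × 81 mm
C9: ⌊81/2⌋ × 57 = 40 × 57 mm

40 × 57 mm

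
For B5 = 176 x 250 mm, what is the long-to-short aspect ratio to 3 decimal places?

250 / 176 = 1.420
ISO 216 targets √2 ≈ 1.414; the +0.006 deviation is from mm rounding.

1.420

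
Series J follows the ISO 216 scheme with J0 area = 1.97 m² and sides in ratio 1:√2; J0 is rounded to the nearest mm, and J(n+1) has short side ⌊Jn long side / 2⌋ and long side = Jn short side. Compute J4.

295 × 417 mm

Let J0's short side be w mm. w · w√2 = 1.97 m² = 1,970,000 mm², so w ≈ 1180.3 mm and w√2 ≈ 1669.1 mm → J0 = 1180 × 1669 mm.
J1: ⌊1669/2⌋ × 1180 = 834 × 1180 mm
J2: ⌊1180/2⌋ × 834 = 590 × 834 mm
J3: ⌊834/2⌋ × 590 = 417 × 590 mm
J4: ⌊590/2⌋ × 417 = 295 × 417 mm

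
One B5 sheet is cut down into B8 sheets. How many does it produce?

B5 = 176 × 250 mm; B8 = 62 × 88 mm.
Each halving step doubles the count; 3 steps from B5 to B8.
2^3 = 8.

8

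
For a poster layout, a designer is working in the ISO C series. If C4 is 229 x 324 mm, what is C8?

C5: ⌊324/2⌋ × 229 = 162 × 229 mm
C6: ⌊229/2⌋ × 162 = 114 × 162 mm
C7: ⌊162/2⌋ × 114 = 81 × 114 mm
C8: ⌊114/2⌋ × 81 = 57 × 81 mm

57 × 81 mm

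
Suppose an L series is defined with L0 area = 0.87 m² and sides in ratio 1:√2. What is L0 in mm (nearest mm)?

784 × 1109 mm

Let the short side be w mm. Then w · w√2 = 0.87 m² = 870,000 mm².
w² = 870,000/√2, so w ≈ 784.3 mm; long side = w√2 ≈ 1109.2 mm.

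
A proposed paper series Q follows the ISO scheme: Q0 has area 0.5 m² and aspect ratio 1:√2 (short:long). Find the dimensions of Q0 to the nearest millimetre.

595 × 841 mm

Let the short side be w mm. Then w · w√2 = 0.5 m² = 500,000 mm².
w² = 500,000/√2, so w ≈ 594.6 mm; long side = w√2 ≈ 840.9 mm.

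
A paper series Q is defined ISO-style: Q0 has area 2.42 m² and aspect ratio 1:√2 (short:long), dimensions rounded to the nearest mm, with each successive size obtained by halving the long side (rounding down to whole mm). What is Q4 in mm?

327 × 462 mm

Let Q0's short side be w mm. w · w√2 = 2.42 m² = 2,420,000 mm², so w ≈ 1308.1 mm and w√2 ≈ 1850.0 mm → Q0 = 1308 × 1850 mm.
Q1: ⌊1850/2⌋ × 1308 = 925 × 1308 mm
Q2: ⌊1308/2⌋ × 925 = 654 × 925 mm
Q3: ⌊925/2⌋ × 654 = 462 × 654 mm
Q4: ⌊654/2⌋ × 462 = 327 × 462 mm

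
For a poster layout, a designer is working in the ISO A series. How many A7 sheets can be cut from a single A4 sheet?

8

Each ISO step halves the sheet: 1 × A4 → 2 × A5 → 4 × A6 → 8 × A7
From A4 to A7 is 3 halving steps: 2^3 = 8.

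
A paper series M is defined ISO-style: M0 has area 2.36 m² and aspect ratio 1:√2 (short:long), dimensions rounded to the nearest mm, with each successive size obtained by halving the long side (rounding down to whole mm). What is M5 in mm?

Let M0's short side be w mm. w · w√2 = 2.36 m² = 2,360,000 mm², so w ≈ 1291.8 mm and w√2 ≈ 1826.9 mm → M0 = 1292 × 1827 mm.
M1: ⌊1827/2⌋ × 1292 = 913 × 1292 mm
M2: ⌊1292/2⌋ × 913 = 646 × 913 mm
M3: ⌊913/2⌋ × 646 = 456 × 646 mm
M4: ⌊646/2⌋ × 456 = 323 × 456 mm
M5: ⌊456/2⌋ × 323 = 228 × 323 mm

228 × 323 mm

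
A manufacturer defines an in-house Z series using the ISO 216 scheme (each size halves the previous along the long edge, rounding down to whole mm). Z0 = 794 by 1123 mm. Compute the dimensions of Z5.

140 × 198 mm

Z1: ⌊1123/2⌋ × 794 = 561 × 794 mm
Z2: ⌊794/2⌋ × 561 = 397 × 561 mm
Z3: ⌊561/2⌋ × 397 = 280 × 397 mm
Z4: ⌊397/2⌋ × 280 = 198 × 280 mm
Z5: ⌊280/2⌋ × 198 = 140 × 198 mm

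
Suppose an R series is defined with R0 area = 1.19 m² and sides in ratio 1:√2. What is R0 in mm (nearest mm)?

Let the short side be w mm. Then w · w√2 = 1.19 m² = 1,190,000 mm².
w² = 1,190,000/√2, so w ≈ 917.3 mm; long side = w√2 ≈ 1297.3 mm.

917 × 1297 mm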